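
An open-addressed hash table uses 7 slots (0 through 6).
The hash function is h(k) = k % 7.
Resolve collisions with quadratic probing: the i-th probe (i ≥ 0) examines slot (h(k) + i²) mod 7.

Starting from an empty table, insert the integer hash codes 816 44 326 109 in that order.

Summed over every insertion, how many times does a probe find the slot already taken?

816 hashes to 4; slot 4 is free → place at 4.
44 hashes to 2; slot 2 is free → place at 2.
326 hashes to 4; 4 taken → place at 5.
109 hashes to 4; 4,5 taken → place at 1.
Table: [_, 109, 44, _, 816, 326, _]

3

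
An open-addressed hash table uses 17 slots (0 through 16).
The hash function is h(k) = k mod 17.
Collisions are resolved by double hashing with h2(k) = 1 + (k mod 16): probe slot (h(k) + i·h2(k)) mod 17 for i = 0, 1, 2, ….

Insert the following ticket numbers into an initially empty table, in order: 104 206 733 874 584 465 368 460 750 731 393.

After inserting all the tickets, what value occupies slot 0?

104 hashes to 2; slot 2 is free => place at 2.
206 hashes to 2, h2=15; 2 taken => place at 0.
733 hashes to 2, h2=14; 2 taken => place at 16.
874 hashes to 7; slot 7 is free => place at 7.
584 hashes to 6; slot 6 is free => place at 6.
465 hashes to 6, h2=2; 6 taken => place at 8.
368 hashes to 11; slot 11 is free => place at 11.
460 hashes to 1; slot 1 is free => place at 1.
750 hashes to 2, h2=15; 2,0 taken => place at 15.
731 hashes to 0, h2=12; 0 taken => place at 12.
393 hashes to 2, h2=10; 2,12 taken => place at 5.
Table: [206, 460, 104, ., ., 393, 584, 874, 465, ., ., 368, 731, ., ., 750, 733]

206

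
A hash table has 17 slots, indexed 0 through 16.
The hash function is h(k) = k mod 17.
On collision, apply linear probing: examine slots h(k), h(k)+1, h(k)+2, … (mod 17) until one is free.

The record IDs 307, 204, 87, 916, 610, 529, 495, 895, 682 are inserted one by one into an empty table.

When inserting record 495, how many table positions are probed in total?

3

307: h=1 => slot 1
204: h=0 => slot 0
87: h=2 => slot 2
916: h=15 => slot 15
610: h=15, probe 15,16 => slot 16
529: h=2, probe 2,3 => slot 3
495: h=2, probe 2,3,4 => slot 4
895: h=11 => slot 11
682: h=2, probe 2,3,4,5 => slot 5
Table: [204, 307, 87, 529, 495, 682, —, —, —, —, —, 895, —, —, —, 916, 610]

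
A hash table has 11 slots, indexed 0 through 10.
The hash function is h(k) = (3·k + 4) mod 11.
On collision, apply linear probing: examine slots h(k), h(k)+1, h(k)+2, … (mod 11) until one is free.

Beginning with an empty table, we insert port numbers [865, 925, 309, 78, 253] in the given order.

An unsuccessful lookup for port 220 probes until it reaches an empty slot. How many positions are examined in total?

Insert 865: h=3, slot 3 empty -> index 3.
Insert 925: h=7, slot 7 empty -> index 7.
Insert 309: h=7, slot 7 occupied -> index 8.
Insert 78: h=7, slots 7,8 occupied -> index 9.
Insert 253: h=4, slot 4 empty -> index 4.
Table: [∅, ∅, ∅, 865, 253, ∅, ∅, 925, 309, 78, ∅]
Lookup 220: h=4, probe 4,5 → slot 5 empty, not found.

2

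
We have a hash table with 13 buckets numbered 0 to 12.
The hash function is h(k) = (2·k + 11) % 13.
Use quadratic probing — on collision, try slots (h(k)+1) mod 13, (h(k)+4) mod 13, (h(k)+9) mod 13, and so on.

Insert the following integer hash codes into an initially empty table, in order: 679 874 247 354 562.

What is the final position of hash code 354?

8

Insert 679: h=4, slot 4 empty -> index 4.
Insert 874: h=4, slot 4 occupied -> index 5.
Insert 247: h=11, slot 11 empty -> index 11.
Insert 354: h=4, slots 4,5 occupied -> index 8.
Insert 562: h=4, slots 4,5,8 occupied -> index 0.
Table: [562, —, —, —, 679, 874, —, —, 354, —, —, 247, —]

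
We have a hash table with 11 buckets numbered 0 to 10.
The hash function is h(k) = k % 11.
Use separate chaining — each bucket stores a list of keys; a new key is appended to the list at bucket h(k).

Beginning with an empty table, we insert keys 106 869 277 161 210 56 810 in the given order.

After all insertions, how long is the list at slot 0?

106 → bucket 7
869 → bucket 0
277 → bucket 2
161 → bucket 7 (collision)
210 → bucket 1
56 → bucket 1 (collision)
810 → bucket 7 (collision)
Final buckets:
0: 869
1: 210 -> 56
2: 277
3: ∅
4: ∅
5: ∅
6: ∅
7: 106 -> 161 -> 810
8: ∅
9: ∅
10: ∅

1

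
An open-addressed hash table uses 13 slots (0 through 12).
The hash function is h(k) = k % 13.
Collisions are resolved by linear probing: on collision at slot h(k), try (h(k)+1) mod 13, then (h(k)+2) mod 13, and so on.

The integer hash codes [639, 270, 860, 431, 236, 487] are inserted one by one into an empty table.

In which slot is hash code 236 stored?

5

639 hashes to 2; slot 2 is free → place at 2.
270 hashes to 10; slot 10 is free → place at 10.
860 hashes to 2; 2 taken → place at 3.
431 hashes to 2; 2,3 taken → place at 4.
236 hashes to 2; 2,3,4 taken → place at 5.
487 hashes to 6; slot 6 is free → place at 6.
Table: [∅, ∅, 639, 860, 431, 236, 487, ∅, ∅, ∅, 270, ∅, ∅]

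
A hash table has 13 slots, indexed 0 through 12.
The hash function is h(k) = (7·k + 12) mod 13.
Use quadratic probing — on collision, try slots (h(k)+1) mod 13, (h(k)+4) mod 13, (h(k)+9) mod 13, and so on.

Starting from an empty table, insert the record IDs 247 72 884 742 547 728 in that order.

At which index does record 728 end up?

247 hashes to 12; slot 12 is free => place at 12.
72 hashes to 9; slot 9 is free => place at 9.
884 hashes to 12; 12 taken => place at 0.
742 hashes to 6; slot 6 is free => place at 6.
547 hashes to 6; 6 taken => place at 7.
728 hashes to 12; 12,0 taken => place at 3.
Table: [884, -, -, 728, -, -, 742, 547, -, 72, -, -, 247]

3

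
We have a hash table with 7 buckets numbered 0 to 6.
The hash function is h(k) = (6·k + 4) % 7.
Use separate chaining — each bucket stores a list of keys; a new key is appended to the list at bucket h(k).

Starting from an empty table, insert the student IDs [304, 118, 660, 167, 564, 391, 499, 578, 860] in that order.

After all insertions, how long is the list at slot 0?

304 -> bucket 1
118 -> bucket 5
660 -> bucket 2
167 -> bucket 5 (collision)
564 -> bucket 0
391 -> bucket 5 (collision)
499 -> bucket 2 (collision)
578 -> bucket 0 (collision)
860 -> bucket 5 (collision)
Final buckets:
0: 564 -> 578
1: 304
2: 660 -> 499
3: ∅
4: ∅
5: 118 -> 167 -> 391 -> 860
6: ∅

2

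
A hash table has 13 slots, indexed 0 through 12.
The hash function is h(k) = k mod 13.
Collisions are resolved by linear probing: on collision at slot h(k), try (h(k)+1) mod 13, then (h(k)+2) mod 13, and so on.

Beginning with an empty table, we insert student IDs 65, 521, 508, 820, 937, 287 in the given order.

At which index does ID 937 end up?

65: h=0 -> slot 0
521: h=1 -> slot 1
508: h=1, probe 1,2 -> slot 2
820: h=1, probe 1,2,3 -> slot 3
937: h=1, probe 1,2,3,4 -> slot 4
287: h=1, probe 1,2,3,4,5 -> slot 5
Table: [65, 521, 508, 820, 937, 287, ., ., ., ., ., ., .]

4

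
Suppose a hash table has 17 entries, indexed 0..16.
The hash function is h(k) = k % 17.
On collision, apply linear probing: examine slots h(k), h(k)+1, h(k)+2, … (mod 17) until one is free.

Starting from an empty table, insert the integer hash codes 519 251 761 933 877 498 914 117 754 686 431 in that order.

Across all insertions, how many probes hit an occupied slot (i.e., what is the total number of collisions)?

519: h=9 -> slot 9
251: h=13 -> slot 13
761: h=13, probe 13,14 -> slot 14
933: h=15 -> slot 15
877: h=10 -> slot 10
498: h=5 -> slot 5
914: h=13, probe 13,14,15,16 -> slot 16
117: h=15, probe 15,16,0 -> slot 0
754: h=6 -> slot 6
686: h=6, probe 6,7 -> slot 7
431: h=6, probe 6,7,8 -> slot 8
Table: [117, _, _, _, _, 498, 754, 686, 431, 519, 877, _, _, 251, 761, 933, 914]

9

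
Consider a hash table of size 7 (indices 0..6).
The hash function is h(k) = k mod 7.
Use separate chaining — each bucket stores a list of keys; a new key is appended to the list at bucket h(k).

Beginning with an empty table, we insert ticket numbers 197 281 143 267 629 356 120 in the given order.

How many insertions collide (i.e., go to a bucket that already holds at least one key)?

197 -> bucket 1
281 -> bucket 1 (collision)
143 -> bucket 3
267 -> bucket 1 (collision)
629 -> bucket 6
356 -> bucket 6 (collision)
120 -> bucket 1 (collision)
Final buckets:
0: —
1: 197 -> 281 -> 267 -> 120
2: —
3: 143
4: —
5: —
6: 629 -> 356

4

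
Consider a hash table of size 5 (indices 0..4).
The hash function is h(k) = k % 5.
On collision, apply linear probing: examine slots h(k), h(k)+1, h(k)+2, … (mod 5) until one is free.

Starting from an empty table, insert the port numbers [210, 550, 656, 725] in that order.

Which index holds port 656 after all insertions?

2

210 hashes to 0; slot 0 is free => place at 0.
550 hashes to 0; 0 taken => place at 1.
656 hashes to 1; 1 taken => place at 2.
725 hashes to 0; 0,1,2 taken => place at 3.
Table: [210, 550, 656, 725, .]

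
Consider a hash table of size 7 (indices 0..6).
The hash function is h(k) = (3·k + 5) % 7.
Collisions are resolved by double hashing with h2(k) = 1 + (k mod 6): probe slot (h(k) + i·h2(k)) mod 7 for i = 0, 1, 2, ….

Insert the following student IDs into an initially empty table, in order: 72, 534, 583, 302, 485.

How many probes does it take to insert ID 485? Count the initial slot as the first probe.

2

72: h=4 -> slot 4
534: h=4, h2=1, probe 4,5 -> slot 5
583: h=4, h2=2, probe 4,6 -> slot 6
302: h=1 -> slot 1
485: h=4, h2=6, probe 4,3 -> slot 3
Table: [-, 302, -, 485, 72, 534, 583]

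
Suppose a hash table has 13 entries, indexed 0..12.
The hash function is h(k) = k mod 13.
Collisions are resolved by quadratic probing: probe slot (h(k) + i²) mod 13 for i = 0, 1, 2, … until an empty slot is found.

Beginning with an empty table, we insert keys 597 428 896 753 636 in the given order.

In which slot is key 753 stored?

597: h=12 -> slot 12
428: h=12, probe 12,0 -> slot 0
896: h=12, probe 12,0,3 -> slot 3
753: h=12, probe 12,0,3,8 -> slot 8
636: h=12, probe 12,0,3,8,2 -> slot 2
Table: [428, ∅, 636, 896, ∅, ∅, ∅, ∅, 753, ∅, ∅, ∅, 597]

8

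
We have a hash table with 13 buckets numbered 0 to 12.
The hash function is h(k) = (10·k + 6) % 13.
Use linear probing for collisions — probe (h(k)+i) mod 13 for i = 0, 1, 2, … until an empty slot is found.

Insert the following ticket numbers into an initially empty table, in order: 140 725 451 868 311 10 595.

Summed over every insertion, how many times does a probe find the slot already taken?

Insert 140: h=2, slot 2 empty → index 2.
Insert 725: h=2, slot 2 occupied → index 3.
Insert 451: h=5, slot 5 empty → index 5.
Insert 868: h=2, slots 2,3 occupied → index 4.
Insert 311: h=9, slot 9 empty → index 9.
Insert 10: h=2, slots 2,3,4,5 occupied → index 6.
Insert 595: h=2, slots 2,3,4,5,6 occupied → index 7.
Table: [—, —, 140, 725, 868, 451, 10, 595, —, 311, —, —, —]

12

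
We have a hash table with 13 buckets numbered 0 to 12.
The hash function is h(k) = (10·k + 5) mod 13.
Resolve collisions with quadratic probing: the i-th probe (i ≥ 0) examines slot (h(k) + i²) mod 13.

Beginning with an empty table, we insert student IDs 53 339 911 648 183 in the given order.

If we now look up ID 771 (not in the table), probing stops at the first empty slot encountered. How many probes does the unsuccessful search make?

2

53: h=2 -> slot 2
339: h=2, probe 2,3 -> slot 3
911: h=2, probe 2,3,6 -> slot 6
648: h=11 -> slot 11
183: h=2, probe 2,3,6,11,5 -> slot 5
Table: [., ., 53, 339, ., 183, 911, ., ., ., ., 648, .]
Lookup 771: h=6, probe 6,7 → slot 7 empty, not found.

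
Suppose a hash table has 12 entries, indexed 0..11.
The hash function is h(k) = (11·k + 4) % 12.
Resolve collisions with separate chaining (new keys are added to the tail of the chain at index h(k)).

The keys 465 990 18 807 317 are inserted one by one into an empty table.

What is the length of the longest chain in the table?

2

Insert 465: h=7, bucket 7 empty → new chain.
Insert 990: h=10, bucket 10 empty → new chain.
Insert 18: h=10, bucket 10 nonempty → append to chain.
Insert 807: h=1, bucket 1 empty → new chain.
Insert 317: h=11, bucket 11 empty → new chain.
Final buckets:
0: .
1: 807
2: .
3: .
4: .
5: .
6: .
7: 465
8: .
9: .
10: 990 -> 18
11: 317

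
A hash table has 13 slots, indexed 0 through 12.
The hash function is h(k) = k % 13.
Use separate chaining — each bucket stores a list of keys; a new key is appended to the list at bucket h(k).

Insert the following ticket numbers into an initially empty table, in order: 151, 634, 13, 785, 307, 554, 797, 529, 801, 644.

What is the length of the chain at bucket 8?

4

151 -> bucket 8
634 -> bucket 10
13 -> bucket 0
785 -> bucket 5
307 -> bucket 8 (collision)
554 -> bucket 8 (collision)
797 -> bucket 4
529 -> bucket 9
801 -> bucket 8 (collision)
644 -> bucket 7
Final buckets:
0: 13
1: -
2: -
3: -
4: 797
5: 785
6: -
7: 644
8: 151 -> 307 -> 554 -> 801
9: 529
10: 634
11: -
12: -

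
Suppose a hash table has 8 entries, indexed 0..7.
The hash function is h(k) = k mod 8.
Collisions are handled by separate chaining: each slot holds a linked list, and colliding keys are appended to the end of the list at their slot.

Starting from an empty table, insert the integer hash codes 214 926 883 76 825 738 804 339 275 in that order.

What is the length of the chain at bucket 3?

Insert 214: h=6, bucket 6 empty → new chain.
Insert 926: h=6, bucket 6 nonempty → append to chain.
Insert 883: h=3, bucket 3 empty → new chain.
Insert 76: h=4, bucket 4 empty → new chain.
Insert 825: h=1, bucket 1 empty → new chain.
Insert 738: h=2, bucket 2 empty → new chain.
Insert 804: h=4, bucket 4 nonempty → append to chain.
Insert 339: h=3, bucket 3 nonempty → append to chain.
Insert 275: h=3, bucket 3 nonempty → append to chain.
Final buckets:
0: _
1: 825
2: 738
3: 883 -> 339 -> 275
4: 76 -> 804
5: _
6: 214 -> 926
7: _

3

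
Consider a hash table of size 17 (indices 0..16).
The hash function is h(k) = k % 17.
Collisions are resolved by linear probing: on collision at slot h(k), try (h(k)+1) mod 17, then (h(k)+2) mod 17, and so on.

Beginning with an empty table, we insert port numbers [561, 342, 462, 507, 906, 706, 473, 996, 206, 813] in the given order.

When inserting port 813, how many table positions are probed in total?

561: h=0 → slot 0
342: h=2 → slot 2
462: h=3 → slot 3
507: h=14 → slot 14
906: h=5 → slot 5
706: h=9 → slot 9
473: h=14, probe 14,15 → slot 15
996: h=10 → slot 10
206: h=2, probe 2,3,4 → slot 4
813: h=14, probe 14,15,16 → slot 16
Table: [561, —, 342, 462, 206, 906, —, —, —, 706, 996, —, —, —, 507, 473, 813]

3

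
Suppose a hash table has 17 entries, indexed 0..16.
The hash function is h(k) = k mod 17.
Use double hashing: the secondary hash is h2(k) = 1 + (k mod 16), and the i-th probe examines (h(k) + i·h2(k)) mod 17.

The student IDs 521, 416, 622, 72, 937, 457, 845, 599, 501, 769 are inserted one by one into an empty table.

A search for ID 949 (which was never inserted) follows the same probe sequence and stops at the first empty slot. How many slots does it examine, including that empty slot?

3

521 hashes to 11; slot 11 is free => place at 11.
416 hashes to 8; slot 8 is free => place at 8.
622 hashes to 10; slot 10 is free => place at 10.
72 hashes to 4; slot 4 is free => place at 4.
937 hashes to 2; slot 2 is free => place at 2.
457 hashes to 15; slot 15 is free => place at 15.
845 hashes to 12; slot 12 is free => place at 12.
599 hashes to 4, h2=8; 4,12 taken => place at 3.
501 hashes to 8, h2=6; 8 taken => place at 14.
769 hashes to 4, h2=2; 4 taken => place at 6.
Table: [—, —, 937, 599, 72, —, 769, —, 416, —, 622, 521, 845, —, 501, 457, —]
Lookup 949: h=14, h2=6, probe 14,3,9 → slot 9 empty, not found.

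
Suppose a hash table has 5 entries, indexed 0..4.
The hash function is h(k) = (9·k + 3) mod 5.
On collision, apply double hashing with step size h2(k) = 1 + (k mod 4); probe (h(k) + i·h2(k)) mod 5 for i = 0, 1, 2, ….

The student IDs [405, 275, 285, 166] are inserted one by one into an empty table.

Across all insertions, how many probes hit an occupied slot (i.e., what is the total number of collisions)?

405: h=3 → slot 3
275: h=3, h2=4, probe 3,2 → slot 2
285: h=3, h2=2, probe 3,0 → slot 0
166: h=2, h2=3, probe 2,0,3,1 → slot 1
Table: [285, 166, 275, 405, ∅]

5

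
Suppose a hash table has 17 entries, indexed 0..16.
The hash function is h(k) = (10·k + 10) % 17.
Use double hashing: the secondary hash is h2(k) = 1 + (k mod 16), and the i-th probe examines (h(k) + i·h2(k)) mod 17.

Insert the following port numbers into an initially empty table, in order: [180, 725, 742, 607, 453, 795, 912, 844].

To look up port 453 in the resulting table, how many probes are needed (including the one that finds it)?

2

180 hashes to 8; slot 8 is free → place at 8.
725 hashes to 1; slot 1 is free → place at 1.
742 hashes to 1, h2=7; 1,8 taken → place at 15.
607 hashes to 11; slot 11 is free → place at 11.
453 hashes to 1, h2=6; 1 taken → place at 7.
795 hashes to 4; slot 4 is free → place at 4.
912 hashes to 1, h2=1; 1 taken → place at 2.
844 hashes to 1, h2=13; 1 taken → place at 14.
Table: [-, 725, 912, -, 795, -, -, 453, 180, -, -, 607, -, -, 844, 742, -]
Lookup 453: h=1, h2=6, probe 1,7 → found at 7.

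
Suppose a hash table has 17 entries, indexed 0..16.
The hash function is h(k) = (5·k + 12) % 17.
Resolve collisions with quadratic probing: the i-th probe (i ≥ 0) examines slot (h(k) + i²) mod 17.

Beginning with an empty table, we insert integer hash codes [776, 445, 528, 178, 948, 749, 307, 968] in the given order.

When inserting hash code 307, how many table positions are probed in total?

776: h=16 → slot 16
445: h=10 → slot 10
528: h=0 → slot 0
178: h=1 → slot 1
948: h=9 → slot 9
749: h=0, probe 0,1,4 → slot 4
307: h=0, probe 0,1,4,9,16,8 → slot 8
968: h=7 → slot 7
Table: [528, 178, -, -, 749, -, -, 968, 307, 948, 445, -, -, -, -, -, 776]

6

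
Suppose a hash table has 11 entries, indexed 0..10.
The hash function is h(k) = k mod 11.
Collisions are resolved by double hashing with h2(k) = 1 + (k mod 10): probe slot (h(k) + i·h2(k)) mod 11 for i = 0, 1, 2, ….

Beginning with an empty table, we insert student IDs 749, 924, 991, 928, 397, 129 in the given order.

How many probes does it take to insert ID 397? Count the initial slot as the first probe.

2

749 hashes to 1; slot 1 is free => place at 1.
924 hashes to 0; slot 0 is free => place at 0.
991 hashes to 1, h2=2; 1 taken => place at 3.
928 hashes to 4; slot 4 is free => place at 4.
397 hashes to 1, h2=8; 1 taken => place at 9.
129 hashes to 8; slot 8 is free => place at 8.
Table: [924, 749, _, 991, 928, _, _, _, 129, 397, _]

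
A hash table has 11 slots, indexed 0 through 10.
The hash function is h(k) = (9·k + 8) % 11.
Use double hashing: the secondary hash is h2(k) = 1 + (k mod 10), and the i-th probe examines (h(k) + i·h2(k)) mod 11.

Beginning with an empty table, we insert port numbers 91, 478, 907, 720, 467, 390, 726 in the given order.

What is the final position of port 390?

91 hashes to 2; slot 2 is free -> place at 2.
478 hashes to 9; slot 9 is free -> place at 9.
907 hashes to 9, h2=8; 9 taken -> place at 6.
720 hashes to 9, h2=1; 9 taken -> place at 10.
467 hashes to 9, h2=8; 9,6 taken -> place at 3.
390 hashes to 9, h2=1; 9,10 taken -> place at 0.
726 hashes to 8; slot 8 is free -> place at 8.
Table: [390, —, 91, 467, —, —, 907, —, 726, 478, 720]

0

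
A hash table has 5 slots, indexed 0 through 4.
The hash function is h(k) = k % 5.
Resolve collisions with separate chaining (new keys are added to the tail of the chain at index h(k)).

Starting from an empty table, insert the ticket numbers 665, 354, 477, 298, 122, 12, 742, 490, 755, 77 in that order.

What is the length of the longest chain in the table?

5

Insert 665: h=0, bucket 0 empty -> new chain.
Insert 354: h=4, bucket 4 empty -> new chain.
Insert 477: h=2, bucket 2 empty -> new chain.
Insert 298: h=3, bucket 3 empty -> new chain.
Insert 122: h=2, bucket 2 nonempty -> append to chain.
Insert 12: h=2, bucket 2 nonempty -> append to chain.
Insert 742: h=2, bucket 2 nonempty -> append to chain.
Insert 490: h=0, bucket 0 nonempty -> append to chain.
Insert 755: h=0, bucket 0 nonempty -> append to chain.
Insert 77: h=2, bucket 2 nonempty -> append to chain.
Final buckets:
0: 665 -> 490 -> 755
1: -
2: 477 -> 122 -> 12 -> 742 -> 77
3: 298
4: 354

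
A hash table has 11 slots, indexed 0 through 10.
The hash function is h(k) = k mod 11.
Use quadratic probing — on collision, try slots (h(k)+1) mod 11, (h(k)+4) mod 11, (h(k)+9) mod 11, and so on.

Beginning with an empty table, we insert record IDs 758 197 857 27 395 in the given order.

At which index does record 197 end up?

758 hashes to 10; slot 10 is free => place at 10.
197 hashes to 10; 10 taken => place at 0.
857 hashes to 10; 10,0 taken => place at 3.
27 hashes to 5; slot 5 is free => place at 5.
395 hashes to 10; 10,0,3 taken => place at 8.
Table: [197, ., ., 857, ., 27, ., ., 395, ., 758]

0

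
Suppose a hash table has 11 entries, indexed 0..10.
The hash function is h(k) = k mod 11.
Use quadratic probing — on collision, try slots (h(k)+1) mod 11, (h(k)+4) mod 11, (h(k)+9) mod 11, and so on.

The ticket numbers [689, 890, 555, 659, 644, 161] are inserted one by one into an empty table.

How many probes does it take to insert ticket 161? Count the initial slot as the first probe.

689 hashes to 7; slot 7 is free -> place at 7.
890 hashes to 10; slot 10 is free -> place at 10.
555 hashes to 5; slot 5 is free -> place at 5.
659 hashes to 10; 10 taken -> place at 0.
644 hashes to 6; slot 6 is free -> place at 6.
161 hashes to 7; 7 taken -> place at 8.
Table: [659, ∅, ∅, ∅, ∅, 555, 644, 689, 161, ∅, 890]

2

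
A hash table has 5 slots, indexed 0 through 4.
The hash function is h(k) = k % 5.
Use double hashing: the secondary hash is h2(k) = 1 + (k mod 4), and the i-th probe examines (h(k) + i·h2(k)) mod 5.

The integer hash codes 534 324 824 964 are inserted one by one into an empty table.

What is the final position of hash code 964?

2

534 hashes to 4; slot 4 is free => place at 4.
324 hashes to 4, h2=1; 4 taken => place at 0.
824 hashes to 4, h2=1; 4,0 taken => place at 1.
964 hashes to 4, h2=1; 4,0,1 taken => place at 2.
Table: [324, 824, 964, -, 534]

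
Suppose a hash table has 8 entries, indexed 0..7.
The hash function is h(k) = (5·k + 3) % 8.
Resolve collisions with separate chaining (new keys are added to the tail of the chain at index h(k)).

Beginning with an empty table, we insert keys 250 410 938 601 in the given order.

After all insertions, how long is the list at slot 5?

Insert 250: h=5, bucket 5 empty -> new chain.
Insert 410: h=5, bucket 5 nonempty -> append to chain.
Insert 938: h=5, bucket 5 nonempty -> append to chain.
Insert 601: h=0, bucket 0 empty -> new chain.
Final buckets:
0: 601
1: _
2: _
3: _
4: _
5: 250 -> 410 -> 938
6: _
7: _

3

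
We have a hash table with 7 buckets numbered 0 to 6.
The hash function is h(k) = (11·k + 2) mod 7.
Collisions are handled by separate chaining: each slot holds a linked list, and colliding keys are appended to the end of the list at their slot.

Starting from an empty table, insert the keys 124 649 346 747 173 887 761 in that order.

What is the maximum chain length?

124 → bucket 1
649 → bucket 1 (collision)
346 → bucket 0
747 → bucket 1 (collision)
173 → bucket 1 (collision)
887 → bucket 1 (collision)
761 → bucket 1 (collision)
Final buckets:
0: 346
1: 124 -> 649 -> 747 -> 173 -> 887 -> 761
2: —
3: —
4: —
5: —
6: —

6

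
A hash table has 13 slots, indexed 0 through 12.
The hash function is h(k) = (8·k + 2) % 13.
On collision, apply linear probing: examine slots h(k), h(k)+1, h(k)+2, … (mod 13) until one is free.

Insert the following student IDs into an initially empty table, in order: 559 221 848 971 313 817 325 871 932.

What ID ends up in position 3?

221

559 hashes to 2; slot 2 is free -> place at 2.
221 hashes to 2; 2 taken -> place at 3.
848 hashes to 0; slot 0 is free -> place at 0.
971 hashes to 9; slot 9 is free -> place at 9.
313 hashes to 10; slot 10 is free -> place at 10.
817 hashes to 12; slot 12 is free -> place at 12.
325 hashes to 2; 2,3 taken -> place at 4.
871 hashes to 2; 2,3,4 taken -> place at 5.
932 hashes to 9; 9,10 taken -> place at 11.
Table: [848, ., 559, 221, 325, 871, ., ., ., 971, 313, 932, 817]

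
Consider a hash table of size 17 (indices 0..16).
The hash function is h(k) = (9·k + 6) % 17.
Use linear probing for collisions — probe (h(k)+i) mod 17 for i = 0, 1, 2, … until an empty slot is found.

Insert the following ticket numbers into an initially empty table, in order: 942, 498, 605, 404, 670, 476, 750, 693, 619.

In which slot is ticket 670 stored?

942: h=1 → slot 1
498: h=0 → slot 0
605: h=11 → slot 11
404: h=4 → slot 4
670: h=1, probe 1,2 → slot 2
476: h=6 → slot 6
750: h=7 → slot 7
693: h=4, probe 4,5 → slot 5
619: h=1, probe 1,2,3 → slot 3
Table: [498, 942, 670, 619, 404, 693, 476, 750, —, —, —, 605, —, —, —, —, —]

2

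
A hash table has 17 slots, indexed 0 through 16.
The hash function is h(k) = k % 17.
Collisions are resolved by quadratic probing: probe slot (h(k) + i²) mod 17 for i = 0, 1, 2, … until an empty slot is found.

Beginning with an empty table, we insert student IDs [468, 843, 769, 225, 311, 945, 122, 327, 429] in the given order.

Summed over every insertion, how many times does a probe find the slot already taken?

8

468: h=9 -> slot 9
843: h=10 -> slot 10
769: h=4 -> slot 4
225: h=4, probe 4,5 -> slot 5
311: h=5, probe 5,6 -> slot 6
945: h=10, probe 10,11 -> slot 11
122: h=3 -> slot 3
327: h=4, probe 4,5,8 -> slot 8
429: h=4, probe 4,5,8,13 -> slot 13
Table: [—, —, —, 122, 769, 225, 311, —, 327, 468, 843, 945, —, 429, —, —, —]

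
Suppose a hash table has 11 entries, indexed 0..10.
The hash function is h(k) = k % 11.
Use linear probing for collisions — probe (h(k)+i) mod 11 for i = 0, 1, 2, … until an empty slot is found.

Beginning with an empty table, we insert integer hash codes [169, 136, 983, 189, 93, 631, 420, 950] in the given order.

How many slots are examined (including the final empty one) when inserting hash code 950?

169 hashes to 4; slot 4 is free → place at 4.
136 hashes to 4; 4 taken → place at 5.
983 hashes to 4; 4,5 taken → place at 6.
189 hashes to 2; slot 2 is free → place at 2.
93 hashes to 5; 5,6 taken → place at 7.
631 hashes to 4; 4,5,6,7 taken → place at 8.
420 hashes to 2; 2 taken → place at 3.
950 hashes to 4; 4,5,6,7,8 taken → place at 9.
Table: [_, _, 189, 420, 169, 136, 983, 93, 631, 950, _]

6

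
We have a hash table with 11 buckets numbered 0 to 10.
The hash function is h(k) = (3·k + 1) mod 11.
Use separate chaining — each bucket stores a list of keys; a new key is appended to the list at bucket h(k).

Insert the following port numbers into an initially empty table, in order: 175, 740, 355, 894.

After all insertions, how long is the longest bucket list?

3

Insert 175: h=9, bucket 9 empty → new chain.
Insert 740: h=10, bucket 10 empty → new chain.
Insert 355: h=10, bucket 10 nonempty → append to chain.
Insert 894: h=10, bucket 10 nonempty → append to chain.
Final buckets:
0: —
1: —
2: —
3: —
4: —
5: —
6: —
7: —
8: —
9: 175
10: 740 -> 355 -> 894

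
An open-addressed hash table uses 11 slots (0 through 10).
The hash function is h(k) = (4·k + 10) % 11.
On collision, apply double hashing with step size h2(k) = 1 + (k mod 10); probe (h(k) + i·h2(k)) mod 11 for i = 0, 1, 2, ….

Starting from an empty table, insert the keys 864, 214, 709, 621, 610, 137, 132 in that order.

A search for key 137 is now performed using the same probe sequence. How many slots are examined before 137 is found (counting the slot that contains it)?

2

Insert 864: h=1, slot 1 empty → index 1.
Insert 214: h=8, slot 8 empty → index 8.
Insert 709: h=8, h2=10, slot 8 occupied → index 7.
Insert 621: h=8, h2=2, slot 8 occupied → index 10.
Insert 610: h=8, h2=1, slot 8 occupied → index 9.
Insert 137: h=8, h2=8, slot 8 occupied → index 5.
Insert 132: h=10, h2=3, slot 10 occupied → index 2.
Table: [—, 864, 132, —, —, 137, —, 709, 214, 610, 621]
Lookup 137: h=8, h2=8, probe 8,5 → found at 5.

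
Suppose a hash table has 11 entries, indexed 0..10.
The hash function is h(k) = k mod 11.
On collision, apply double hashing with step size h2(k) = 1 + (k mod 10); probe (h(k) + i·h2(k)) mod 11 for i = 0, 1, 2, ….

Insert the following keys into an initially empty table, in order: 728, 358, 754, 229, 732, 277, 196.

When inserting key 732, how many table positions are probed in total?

3

728 hashes to 2; slot 2 is free → place at 2.
358 hashes to 6; slot 6 is free → place at 6.
754 hashes to 6, h2=5; 6 taken → place at 0.
229 hashes to 9; slot 9 is free → place at 9.
732 hashes to 6, h2=3; 6,9 taken → place at 1.
277 hashes to 2, h2=8; 2 taken → place at 10.
196 hashes to 9, h2=7; 9 taken → place at 5.
Table: [754, 732, 728, —, —, 196, 358, —, —, 229, 277]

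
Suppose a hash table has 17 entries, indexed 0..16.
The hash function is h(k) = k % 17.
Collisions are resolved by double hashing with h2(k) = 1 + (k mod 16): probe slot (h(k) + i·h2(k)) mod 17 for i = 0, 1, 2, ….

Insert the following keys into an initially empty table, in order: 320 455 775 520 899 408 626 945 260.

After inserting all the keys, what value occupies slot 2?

Insert 320: h=14, slot 14 empty → index 14.
Insert 455: h=13, slot 13 empty → index 13.
Insert 775: h=10, slot 10 empty → index 10.
Insert 520: h=10, h2=9, slot 10 occupied → index 2.
Insert 899: h=15, slot 15 empty → index 15.
Insert 408: h=0, slot 0 empty → index 0.
Insert 626: h=14, h2=3, slots 14,0 occupied → index 3.
Insert 945: h=10, h2=2, slot 10 occupied → index 12.
Insert 260: h=5, slot 5 empty → index 5.
Table: [408, _, 520, 626, _, 260, _, _, _, _, 775, _, 945, 455, 320, 899, _]

520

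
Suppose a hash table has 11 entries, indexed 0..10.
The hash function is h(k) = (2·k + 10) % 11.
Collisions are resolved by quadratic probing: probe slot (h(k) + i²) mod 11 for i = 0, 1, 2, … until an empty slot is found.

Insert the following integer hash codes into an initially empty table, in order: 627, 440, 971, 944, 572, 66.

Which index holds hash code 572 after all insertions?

3

627 hashes to 10; slot 10 is free => place at 10.
440 hashes to 10; 10 taken => place at 0.
971 hashes to 5; slot 5 is free => place at 5.
944 hashes to 6; slot 6 is free => place at 6.
572 hashes to 10; 10,0 taken => place at 3.
66 hashes to 10; 10,0,3 taken => place at 8.
Table: [440, -, -, 572, -, 971, 944, -, 66, -, 627]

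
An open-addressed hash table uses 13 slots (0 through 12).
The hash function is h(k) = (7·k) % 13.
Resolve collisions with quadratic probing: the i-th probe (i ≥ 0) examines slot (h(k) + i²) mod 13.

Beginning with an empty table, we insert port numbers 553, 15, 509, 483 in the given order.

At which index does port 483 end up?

553: h=10 => slot 10
15: h=1 => slot 1
509: h=1, probe 1,2 => slot 2
483: h=1, probe 1,2,5 => slot 5
Table: [-, 15, 509, -, -, 483, -, -, -, -, 553, -, -]

5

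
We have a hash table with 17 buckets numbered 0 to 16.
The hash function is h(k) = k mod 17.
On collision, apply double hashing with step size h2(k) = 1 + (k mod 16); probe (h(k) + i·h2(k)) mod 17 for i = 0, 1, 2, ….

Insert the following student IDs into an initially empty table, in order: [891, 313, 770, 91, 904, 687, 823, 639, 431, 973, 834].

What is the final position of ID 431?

2

891: h=7 → slot 7
313: h=7, h2=10, probe 7,0 → slot 0
770: h=5 → slot 5
91: h=6 → slot 6
904: h=3 → slot 3
687: h=7, h2=16, probe 7,6,5,4 → slot 4
823: h=7, h2=8, probe 7,15 → slot 15
639: h=10 → slot 10
431: h=6, h2=16, probe 6,5,4,3,2 → slot 2
973: h=4, h2=14, probe 4,1 → slot 1
834: h=1, h2=3, probe 1,4,7,10,13 → slot 13
Table: [313, 973, 431, 904, 687, 770, 91, 891, ∅, ∅, 639, ∅, ∅, 834, ∅, 823, ∅]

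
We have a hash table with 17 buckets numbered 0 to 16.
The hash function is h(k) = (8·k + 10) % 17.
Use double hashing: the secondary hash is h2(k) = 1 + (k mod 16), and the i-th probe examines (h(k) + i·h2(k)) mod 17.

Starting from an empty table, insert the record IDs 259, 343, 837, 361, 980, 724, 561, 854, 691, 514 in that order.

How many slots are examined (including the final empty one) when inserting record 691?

3

259: h=8 => slot 8
343: h=0 => slot 0
837: h=8, h2=6, probe 8,14 => slot 14
361: h=8, h2=10, probe 8,1 => slot 1
980: h=13 => slot 13
724: h=5 => slot 5
561: h=10 => slot 10
854: h=8, h2=7, probe 8,15 => slot 15
691: h=13, h2=4, probe 13,0,4 => slot 4
514: h=8, h2=3, probe 8,11 => slot 11
Table: [343, 361, ., ., 691, 724, ., ., 259, ., 561, 514, ., 980, 837, 854, .]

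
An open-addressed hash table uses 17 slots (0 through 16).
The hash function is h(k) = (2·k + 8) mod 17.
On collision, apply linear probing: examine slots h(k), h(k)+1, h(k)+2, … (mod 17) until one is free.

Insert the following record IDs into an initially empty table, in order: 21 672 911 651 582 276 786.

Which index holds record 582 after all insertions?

21 hashes to 16; slot 16 is free → place at 16.
672 hashes to 9; slot 9 is free → place at 9.
911 hashes to 11; slot 11 is free → place at 11.
651 hashes to 1; slot 1 is free → place at 1.
582 hashes to 16; 16 taken → place at 0.
276 hashes to 16; 16,0,1 taken → place at 2.
786 hashes to 16; 16,0,1,2 taken → place at 3.
Table: [582, 651, 276, 786, ∅, ∅, ∅, ∅, ∅, 672, ∅, 911, ∅, ∅, ∅, ∅, 21]

0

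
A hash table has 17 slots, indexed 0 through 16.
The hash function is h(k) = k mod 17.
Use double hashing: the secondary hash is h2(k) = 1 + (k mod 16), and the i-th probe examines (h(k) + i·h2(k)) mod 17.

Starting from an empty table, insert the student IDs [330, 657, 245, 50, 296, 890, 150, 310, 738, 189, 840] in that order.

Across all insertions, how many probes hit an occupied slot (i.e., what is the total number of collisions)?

330 hashes to 7; slot 7 is free → place at 7.
657 hashes to 11; slot 11 is free → place at 11.
245 hashes to 7, h2=6; 7 taken → place at 13.
50 hashes to 16; slot 16 is free → place at 16.
296 hashes to 7, h2=9; 7,16 taken → place at 8.
890 hashes to 6; slot 6 is free → place at 6.
150 hashes to 14; slot 14 is free → place at 14.
310 hashes to 4; slot 4 is free → place at 4.
738 hashes to 7, h2=3; 7 taken → place at 10.
189 hashes to 2; slot 2 is free → place at 2.
840 hashes to 7, h2=9; 7,16,8 taken → place at 0.
Table: [840, -, 189, -, 310, -, 890, 330, 296, -, 738, 657, -, 245, 150, -, 50]

7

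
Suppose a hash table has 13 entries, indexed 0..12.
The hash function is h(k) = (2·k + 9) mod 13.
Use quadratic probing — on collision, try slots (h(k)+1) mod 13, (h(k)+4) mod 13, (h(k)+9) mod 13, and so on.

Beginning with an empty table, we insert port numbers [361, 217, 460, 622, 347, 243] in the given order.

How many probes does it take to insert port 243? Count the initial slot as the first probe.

4

Insert 361: h=3, slot 3 empty → index 3.
Insert 217: h=1, slot 1 empty → index 1.
Insert 460: h=6, slot 6 empty → index 6.
Insert 622: h=5, slot 5 empty → index 5.
Insert 347: h=1, slot 1 occupied → index 2.
Insert 243: h=1, slots 1,2,5 occupied → index 10.
Table: [∅, 217, 347, 361, ∅, 622, 460, ∅, ∅, ∅, 243, ∅, ∅]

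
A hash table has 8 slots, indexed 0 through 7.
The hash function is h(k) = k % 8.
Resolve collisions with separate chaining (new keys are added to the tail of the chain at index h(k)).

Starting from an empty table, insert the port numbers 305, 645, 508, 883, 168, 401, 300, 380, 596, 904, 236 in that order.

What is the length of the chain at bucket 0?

2

305 → bucket 1
645 → bucket 5
508 → bucket 4
883 → bucket 3
168 → bucket 0
401 → bucket 1 (collision)
300 → bucket 4 (collision)
380 → bucket 4 (collision)
596 → bucket 4 (collision)
904 → bucket 0 (collision)
236 → bucket 4 (collision)
Final buckets:
0: 168 -> 904
1: 305 -> 401
2: ∅
3: 883
4: 508 -> 300 -> 380 -> 596 -> 236
5: 645
6: ∅
7: ∅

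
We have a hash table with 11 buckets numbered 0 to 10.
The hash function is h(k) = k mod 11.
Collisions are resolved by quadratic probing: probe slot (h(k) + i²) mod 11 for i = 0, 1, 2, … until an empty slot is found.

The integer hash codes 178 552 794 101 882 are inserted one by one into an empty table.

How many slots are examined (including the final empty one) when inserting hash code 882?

5

Insert 178: h=2, slot 2 empty → index 2.
Insert 552: h=2, slot 2 occupied → index 3.
Insert 794: h=2, slots 2,3 occupied → index 6.
Insert 101: h=2, slots 2,3,6 occupied → index 0.
Insert 882: h=2, slots 2,3,6,0 occupied → index 7.
Table: [101, ., 178, 552, ., ., 794, 882, ., ., .]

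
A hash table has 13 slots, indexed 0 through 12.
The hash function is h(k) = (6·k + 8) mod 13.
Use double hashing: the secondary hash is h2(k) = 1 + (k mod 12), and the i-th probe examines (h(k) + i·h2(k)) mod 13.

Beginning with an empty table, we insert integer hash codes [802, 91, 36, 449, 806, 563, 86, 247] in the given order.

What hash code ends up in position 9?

247

802 hashes to 10; slot 10 is free → place at 10.
91 hashes to 8; slot 8 is free → place at 8.
36 hashes to 3; slot 3 is free → place at 3.
449 hashes to 11; slot 11 is free → place at 11.
806 hashes to 8, h2=3; 8,11 taken → place at 1.
563 hashes to 6; slot 6 is free → place at 6.
86 hashes to 4; slot 4 is free → place at 4.
247 hashes to 8, h2=8; 8,3,11,6,1 taken → place at 9.
Table: [., 806, ., 36, 86, ., 563, ., 91, 247, 802, 449, .]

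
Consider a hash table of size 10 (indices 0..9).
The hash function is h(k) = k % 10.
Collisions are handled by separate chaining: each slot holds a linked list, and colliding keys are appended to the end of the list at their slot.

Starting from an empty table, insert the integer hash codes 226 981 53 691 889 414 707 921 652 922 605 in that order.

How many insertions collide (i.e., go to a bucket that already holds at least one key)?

226 -> bucket 6
981 -> bucket 1
53 -> bucket 3
691 -> bucket 1 (collision)
889 -> bucket 9
414 -> bucket 4
707 -> bucket 7
921 -> bucket 1 (collision)
652 -> bucket 2
922 -> bucket 2 (collision)
605 -> bucket 5
Final buckets:
0: _
1: 981 -> 691 -> 921
2: 652 -> 922
3: 53
4: 414
5: 605
6: 226
7: 707
8: _
9: 889

3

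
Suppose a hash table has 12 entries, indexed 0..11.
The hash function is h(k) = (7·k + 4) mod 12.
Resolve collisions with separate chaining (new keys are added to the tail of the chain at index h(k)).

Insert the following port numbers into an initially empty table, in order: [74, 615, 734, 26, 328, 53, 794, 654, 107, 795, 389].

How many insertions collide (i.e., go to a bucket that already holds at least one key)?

74 -> bucket 6
615 -> bucket 1
734 -> bucket 6 (collision)
26 -> bucket 6 (collision)
328 -> bucket 8
53 -> bucket 3
794 -> bucket 6 (collision)
654 -> bucket 10
107 -> bucket 9
795 -> bucket 1 (collision)
389 -> bucket 3 (collision)
Final buckets:
0: —
1: 615 -> 795
2: —
3: 53 -> 389
4: —
5: —
6: 74 -> 734 -> 26 -> 794
7: —
8: 328
9: 107
10: 654
11: —

5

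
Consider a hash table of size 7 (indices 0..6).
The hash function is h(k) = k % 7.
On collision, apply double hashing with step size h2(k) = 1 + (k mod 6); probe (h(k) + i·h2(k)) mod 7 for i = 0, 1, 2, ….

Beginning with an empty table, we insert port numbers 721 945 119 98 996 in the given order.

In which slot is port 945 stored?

721: h=0 -> slot 0
945: h=0, h2=4, probe 0,4 -> slot 4
119: h=0, h2=6, probe 0,6 -> slot 6
98: h=0, h2=3, probe 0,3 -> slot 3
996: h=2 -> slot 2
Table: [721, ∅, 996, 98, 945, ∅, 119]

4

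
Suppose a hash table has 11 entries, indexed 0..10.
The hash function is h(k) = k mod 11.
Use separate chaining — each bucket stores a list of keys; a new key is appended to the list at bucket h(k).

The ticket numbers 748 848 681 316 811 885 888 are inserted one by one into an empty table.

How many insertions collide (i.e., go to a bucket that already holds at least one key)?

2

748 → bucket 0
848 → bucket 1
681 → bucket 10
316 → bucket 8
811 → bucket 8 (collision)
885 → bucket 5
888 → bucket 8 (collision)
Final buckets:
0: 748
1: 848
2: .
3: .
4: .
5: 885
6: .
7: .
8: 316 -> 811 -> 888
9: .
10: 681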